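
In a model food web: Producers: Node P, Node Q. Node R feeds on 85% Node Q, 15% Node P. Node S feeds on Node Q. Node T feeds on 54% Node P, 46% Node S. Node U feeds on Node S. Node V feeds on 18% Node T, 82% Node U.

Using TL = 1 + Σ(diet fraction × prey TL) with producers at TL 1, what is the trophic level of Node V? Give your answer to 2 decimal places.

3.90

Node R: 1 + (0.85×1 + 0.15×1) = 2
Node S: 1 + 1 = 2
Node T: 1 + (0.54×1 + 0.46×2) = 2.46
Node U: 1 + 2 = 3
Node V: 1 + (0.18×2.46 + 0.82×3) = 3.9028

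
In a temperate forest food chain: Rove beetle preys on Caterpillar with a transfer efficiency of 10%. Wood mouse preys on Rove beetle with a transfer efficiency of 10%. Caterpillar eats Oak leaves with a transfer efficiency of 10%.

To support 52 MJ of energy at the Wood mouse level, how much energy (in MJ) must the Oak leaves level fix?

52000 MJ

Cumulative transfer efficiency: 0.1 × 0.1 × 0.1 = 0.001
Oak leaves energy = 52 / 0.001 = 52000 MJ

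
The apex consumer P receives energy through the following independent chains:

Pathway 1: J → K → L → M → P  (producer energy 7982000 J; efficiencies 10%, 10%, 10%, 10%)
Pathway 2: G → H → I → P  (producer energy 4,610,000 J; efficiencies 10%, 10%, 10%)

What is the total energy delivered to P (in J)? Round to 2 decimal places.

Pathway 1: 7982000 × 0.1 × 0.1 × 0.1 × 0.1 = 798.2 J
Pathway 2: 4610000 × 0.1 × 0.1 × 0.1 = 4610 J
Total at P: 798.2 + 4610 = 5408.2 J

5408.20 J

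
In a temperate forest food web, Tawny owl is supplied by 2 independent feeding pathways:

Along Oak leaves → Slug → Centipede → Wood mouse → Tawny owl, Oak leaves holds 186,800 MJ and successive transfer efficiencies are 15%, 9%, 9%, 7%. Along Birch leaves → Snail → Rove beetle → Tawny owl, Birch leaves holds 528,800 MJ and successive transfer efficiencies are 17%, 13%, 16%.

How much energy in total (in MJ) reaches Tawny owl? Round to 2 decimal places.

Via Oak leaves: 186800 × 0.15 × 0.09 × 0.09 × 0.07 = 15.88734 MJ
Via Birch leaves: 528800 × 0.17 × 0.13 × 0.16 = 1869.8368 MJ
Total at Tawny owl: 15.88734 + 1869.8368 = 1885.72414 MJ

1885.72 MJ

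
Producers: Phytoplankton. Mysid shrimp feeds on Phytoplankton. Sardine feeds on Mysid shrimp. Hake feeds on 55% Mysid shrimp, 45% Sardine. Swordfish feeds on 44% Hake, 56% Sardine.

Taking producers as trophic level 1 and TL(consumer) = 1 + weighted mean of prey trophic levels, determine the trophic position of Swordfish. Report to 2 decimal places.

4.20

Mysid shrimp: 1 + 1 = 2
Sardine: 1 + 2 = 3
Hake: 1 + (0.55×2 + 0.45×3) = 3.45
Swordfish: 1 + (0.44×3.45 + 0.56×3) = 4.198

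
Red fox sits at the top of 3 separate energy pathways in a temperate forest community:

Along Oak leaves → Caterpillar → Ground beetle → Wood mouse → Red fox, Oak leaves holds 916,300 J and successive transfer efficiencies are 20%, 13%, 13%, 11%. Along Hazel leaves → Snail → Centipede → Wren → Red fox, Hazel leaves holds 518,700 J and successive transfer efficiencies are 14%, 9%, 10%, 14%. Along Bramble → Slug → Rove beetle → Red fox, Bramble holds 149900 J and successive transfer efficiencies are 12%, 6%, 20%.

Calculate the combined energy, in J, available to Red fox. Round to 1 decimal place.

Via Oak leaves: 916300 × 0.2 × 0.13 × 0.13 × 0.11 = 340.68034 J
Via Hazel leaves: 518700 × 0.14 × 0.09 × 0.1 × 0.14 = 91.49868 J
Via Bramble: 149900 × 0.12 × 0.06 × 0.2 = 215.856 J
Total at Red fox: 340.68034 + 91.49868 + 215.856 = 648.03502 J

648.0 J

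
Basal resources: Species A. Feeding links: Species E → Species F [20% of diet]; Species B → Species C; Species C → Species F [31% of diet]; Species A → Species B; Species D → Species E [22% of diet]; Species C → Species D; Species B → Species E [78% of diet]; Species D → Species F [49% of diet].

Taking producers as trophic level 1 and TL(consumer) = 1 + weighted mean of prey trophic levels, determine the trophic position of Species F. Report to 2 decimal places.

Species B: 1 + 1 = 2
Species C: 1 + 2 = 3
Species D: 1 + 3 = 4
Species E: 1 + (0.22×4 + 0.78×2) = 3.44
Species F: 1 + (0.49×4 + 0.31×3 + 0.2×3.44) = 4.578

4.58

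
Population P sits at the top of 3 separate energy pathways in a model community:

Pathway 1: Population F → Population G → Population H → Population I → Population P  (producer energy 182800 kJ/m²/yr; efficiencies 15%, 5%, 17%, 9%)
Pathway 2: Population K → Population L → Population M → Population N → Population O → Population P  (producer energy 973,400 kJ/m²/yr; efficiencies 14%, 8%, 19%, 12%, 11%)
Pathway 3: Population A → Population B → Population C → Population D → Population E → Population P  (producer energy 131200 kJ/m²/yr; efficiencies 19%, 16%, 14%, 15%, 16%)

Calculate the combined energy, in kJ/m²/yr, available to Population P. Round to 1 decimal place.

61.7 kJ/m²/yr

Pathway 1: 182800 × 0.15 × 0.05 × 0.17 × 0.09 = 20.9763 kJ/m²/yr
Pathway 2: 973400 × 0.14 × 0.08 × 0.19 × 0.12 × 0.11 = 27.34241664 kJ/m²/yr
Pathway 3: 131200 × 0.19 × 0.16 × 0.14 × 0.15 × 0.16 = 13.4012928 kJ/m²/yr
Total at Population P: 20.9763 + 27.34241664 + 13.4012928 = 61.72000944 kJ/m²/yr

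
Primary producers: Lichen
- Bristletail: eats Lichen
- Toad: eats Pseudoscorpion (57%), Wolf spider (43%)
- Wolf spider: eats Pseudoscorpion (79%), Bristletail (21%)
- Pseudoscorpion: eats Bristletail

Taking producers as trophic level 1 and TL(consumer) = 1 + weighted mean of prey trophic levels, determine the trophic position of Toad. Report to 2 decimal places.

Bristletail: 1 + 1 = 2
Pseudoscorpion: 1 + 2 = 3
Wolf spider: 1 + (0.79×3 + 0.21×2) = 3.79
Toad: 1 + (0.57×3 + 0.43×3.79) = 4.3397

4.34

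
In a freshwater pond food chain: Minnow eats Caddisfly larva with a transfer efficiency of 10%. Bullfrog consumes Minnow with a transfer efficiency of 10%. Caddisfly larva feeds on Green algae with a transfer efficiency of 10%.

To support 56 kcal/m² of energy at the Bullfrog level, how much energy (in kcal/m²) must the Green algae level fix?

56000 kcal/m²

Cumulative transfer efficiency: 0.1 × 0.1 × 0.1 = 0.001
Green algae energy = 56 / 0.001 = 56000 kcal/m²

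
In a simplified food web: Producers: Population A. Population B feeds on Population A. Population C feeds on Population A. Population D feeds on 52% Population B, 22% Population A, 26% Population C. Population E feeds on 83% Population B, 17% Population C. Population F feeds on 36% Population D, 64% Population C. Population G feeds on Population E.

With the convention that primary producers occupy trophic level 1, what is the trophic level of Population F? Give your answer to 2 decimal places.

3.28

Population B: 1 + 1 = 2
Population C: 1 + 1 = 2
Population D: 1 + (0.52×2 + 0.22×1 + 0.26×2) = 2.78
Population E: 1 + (0.83×2 + 0.17×2) = 3
Population F: 1 + (0.36×2.78 + 0.64×2) = 3.2808
Population G: 1 + 3 = 4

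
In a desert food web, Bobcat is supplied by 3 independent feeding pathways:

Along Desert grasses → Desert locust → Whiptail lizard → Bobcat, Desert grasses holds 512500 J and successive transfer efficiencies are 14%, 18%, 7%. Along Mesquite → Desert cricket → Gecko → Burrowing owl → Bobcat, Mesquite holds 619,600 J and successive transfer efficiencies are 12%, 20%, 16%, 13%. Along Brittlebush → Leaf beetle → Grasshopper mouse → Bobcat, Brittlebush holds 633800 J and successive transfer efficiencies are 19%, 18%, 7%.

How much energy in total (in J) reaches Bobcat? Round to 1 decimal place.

Via Desert grasses: 512500 × 0.14 × 0.18 × 0.07 = 904.05 J
Via Mesquite: 619600 × 0.12 × 0.2 × 0.16 × 0.13 = 309.30432 J
Via Brittlebush: 633800 × 0.19 × 0.18 × 0.07 = 1517.3172 J
Total at Bobcat: 904.05 + 309.30432 + 1517.3172 = 2730.67152 J

2730.7 J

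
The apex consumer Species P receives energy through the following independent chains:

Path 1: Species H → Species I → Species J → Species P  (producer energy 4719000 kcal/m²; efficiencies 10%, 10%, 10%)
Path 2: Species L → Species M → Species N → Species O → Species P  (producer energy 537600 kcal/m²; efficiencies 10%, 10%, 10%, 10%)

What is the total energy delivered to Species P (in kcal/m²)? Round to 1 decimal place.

4772.8 kcal/m²

Path 1: 4719000 × 0.1 × 0.1 × 0.1 = 4719 kcal/m²
Path 2: 537600 × 0.1 × 0.1 × 0.1 × 0.1 = 53.76 kcal/m²
Total at Species P: 4719 + 53.76 = 4772.76 kcal/m²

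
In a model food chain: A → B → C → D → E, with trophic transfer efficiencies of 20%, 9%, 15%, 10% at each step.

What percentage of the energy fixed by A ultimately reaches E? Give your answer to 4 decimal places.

Product of link efficiencies: 0.2 × 0.09 × 0.15 × 0.1 = 0.00027
As a percentage: 0.00027 × 100 = 0.0270%

0.0270%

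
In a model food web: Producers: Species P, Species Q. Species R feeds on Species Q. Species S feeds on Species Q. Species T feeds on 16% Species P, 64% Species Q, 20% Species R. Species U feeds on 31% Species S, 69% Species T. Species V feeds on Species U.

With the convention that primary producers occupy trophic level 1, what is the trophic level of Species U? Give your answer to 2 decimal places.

Species R: 1 + 1 = 2
Species S: 1 + 1 = 2
Species T: 1 + (0.16×1 + 0.64×1 + 0.2×2) = 2.2
Species U: 1 + (0.31×2 + 0.69×2.2) = 3.138
Species V: 1 + 3.138 = 4.138

3.14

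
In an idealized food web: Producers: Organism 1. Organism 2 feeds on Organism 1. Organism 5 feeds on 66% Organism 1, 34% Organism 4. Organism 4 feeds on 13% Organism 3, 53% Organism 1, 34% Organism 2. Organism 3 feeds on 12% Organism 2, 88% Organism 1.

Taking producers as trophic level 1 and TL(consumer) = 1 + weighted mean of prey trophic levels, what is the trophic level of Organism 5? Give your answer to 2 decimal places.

2.51

Organism 2: 1 + 1 = 2
Organism 3: 1 + (0.12×2 + 0.88×1) = 2.12
Organism 4: 1 + (0.13×2.12 + 0.53×1 + 0.34×2) = 2.4856
Organism 5: 1 + (0.66×1 + 0.34×2.4856) = 2.505104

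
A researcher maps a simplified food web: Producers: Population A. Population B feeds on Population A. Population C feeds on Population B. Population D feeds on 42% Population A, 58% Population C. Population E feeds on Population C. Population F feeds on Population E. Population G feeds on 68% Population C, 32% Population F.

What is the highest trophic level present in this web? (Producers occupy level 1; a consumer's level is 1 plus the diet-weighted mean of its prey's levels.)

5

Population B: 1 + 1 = 2
Population C: 1 + 2 = 3
Population D: 1 + (0.42×1 + 0.58×3) = 3.16
Population E: 1 + 3 = 4
Population F: 1 + 4 = 5
Population G: 1 + (0.68×3 + 0.32×5) = 4.64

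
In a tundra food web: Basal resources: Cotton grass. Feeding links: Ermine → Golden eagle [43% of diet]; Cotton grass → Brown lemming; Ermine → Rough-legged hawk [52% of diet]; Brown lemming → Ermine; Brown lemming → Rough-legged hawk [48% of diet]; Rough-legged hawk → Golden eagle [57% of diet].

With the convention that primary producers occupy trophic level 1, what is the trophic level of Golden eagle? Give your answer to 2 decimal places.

4.30

Brown lemming: 1 + 1 = 2
Ermine: 1 + 2 = 3
Rough-legged hawk: 1 + (0.48×2 + 0.52×3) = 3.52
Golden eagle: 1 + (0.57×3.52 + 0.43×3) = 4.2964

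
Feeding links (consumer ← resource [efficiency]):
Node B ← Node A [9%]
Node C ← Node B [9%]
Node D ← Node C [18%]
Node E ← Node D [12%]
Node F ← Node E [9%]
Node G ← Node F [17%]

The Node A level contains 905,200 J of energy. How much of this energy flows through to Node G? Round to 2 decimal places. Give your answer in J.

Node B: 905200 × 0.09 = 81468 J
Node C: 81468 × 0.09 = 7332.12 J
Node D: 7332.12 × 0.18 = 1319.7816 J
Node E: 1319.7816 × 0.12 = 158.373792 J
Node F: 158.373792 × 0.09 = 14.25364128 J
Node G: 14.25364128 × 0.17 = 2.4231190176 J

2.42 J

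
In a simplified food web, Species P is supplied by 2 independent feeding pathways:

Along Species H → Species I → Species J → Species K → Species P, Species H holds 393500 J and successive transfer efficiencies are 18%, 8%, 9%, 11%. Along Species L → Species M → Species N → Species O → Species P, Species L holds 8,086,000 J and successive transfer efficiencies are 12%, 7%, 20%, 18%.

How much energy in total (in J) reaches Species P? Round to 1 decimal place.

Via Species H: 393500 × 0.18 × 0.08 × 0.09 × 0.11 = 56.09736 J
Via Species L: 8086000 × 0.12 × 0.07 × 0.2 × 0.18 = 2445.2064 J
Total at Species P: 56.09736 + 2445.2064 = 2501.30376 J

2501.3 J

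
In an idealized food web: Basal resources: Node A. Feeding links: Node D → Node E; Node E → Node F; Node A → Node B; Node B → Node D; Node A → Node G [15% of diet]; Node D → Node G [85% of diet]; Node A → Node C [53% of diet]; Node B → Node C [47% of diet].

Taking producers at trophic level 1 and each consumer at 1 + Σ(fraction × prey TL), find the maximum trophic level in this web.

5

Node B: 1 + 1 = 2
Node C: 1 + (0.53×1 + 0.47×2) = 2.47
Node D: 1 + 2 = 3
Node E: 1 + 3 = 4
Node F: 1 + 4 = 5
Node G: 1 + (0.15×1 + 0.85×3) = 3.7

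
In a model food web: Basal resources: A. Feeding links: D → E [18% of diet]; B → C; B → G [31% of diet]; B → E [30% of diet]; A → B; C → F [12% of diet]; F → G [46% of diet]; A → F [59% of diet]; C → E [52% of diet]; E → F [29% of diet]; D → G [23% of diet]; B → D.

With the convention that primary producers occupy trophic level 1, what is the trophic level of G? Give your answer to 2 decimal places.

B: 1 + 1 = 2
C: 1 + 2 = 3
D: 1 + 2 = 3
E: 1 + (0.52×3 + 0.3×2 + 0.18×3) = 3.7
F: 1 + (0.29×3.7 + 0.59×1 + 0.12×3) = 3.023
G: 1 + (0.46×3.023 + 0.31×2 + 0.23×3) = 3.70058

3.70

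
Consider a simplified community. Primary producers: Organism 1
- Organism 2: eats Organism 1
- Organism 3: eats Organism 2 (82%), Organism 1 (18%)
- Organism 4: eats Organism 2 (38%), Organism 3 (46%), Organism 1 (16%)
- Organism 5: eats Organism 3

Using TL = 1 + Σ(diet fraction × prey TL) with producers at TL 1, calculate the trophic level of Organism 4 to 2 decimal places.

Organism 2: 1 + 1 = 2
Organism 3: 1 + (0.82×2 + 0.18×1) = 2.82
Organism 4: 1 + (0.38×2 + 0.46×2.82 + 0.16×1) = 3.2172
Organism 5: 1 + 2.82 = 3.82

3.22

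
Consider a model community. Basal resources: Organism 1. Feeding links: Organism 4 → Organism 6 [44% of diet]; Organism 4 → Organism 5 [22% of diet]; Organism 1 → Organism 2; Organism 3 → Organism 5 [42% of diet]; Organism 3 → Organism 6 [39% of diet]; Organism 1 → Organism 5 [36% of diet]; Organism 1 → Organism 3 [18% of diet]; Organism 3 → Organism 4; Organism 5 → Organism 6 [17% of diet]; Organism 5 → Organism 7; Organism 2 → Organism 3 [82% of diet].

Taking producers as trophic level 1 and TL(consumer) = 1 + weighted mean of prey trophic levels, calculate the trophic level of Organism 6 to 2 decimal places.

Organism 2: 1 + 1 = 2
Organism 3: 1 + (0.82×2 + 0.18×1) = 2.82
Organism 4: 1 + 2.82 = 3.82
Organism 5: 1 + (0.22×3.82 + 0.36×1 + 0.42×2.82) = 3.3848
Organism 6: 1 + (0.44×3.82 + 0.17×3.3848 + 0.39×2.82) = 4.356016
Organism 7: 1 + 3.3848 = 4.3848

4.36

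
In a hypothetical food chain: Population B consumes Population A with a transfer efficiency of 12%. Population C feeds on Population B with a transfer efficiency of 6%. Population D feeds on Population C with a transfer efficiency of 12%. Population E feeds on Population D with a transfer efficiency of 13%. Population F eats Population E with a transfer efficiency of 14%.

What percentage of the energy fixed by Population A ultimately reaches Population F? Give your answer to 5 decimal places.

0.00157%

Product of link efficiencies: 0.12 × 0.06 × 0.12 × 0.13 × 0.14 = 0.0000157248
As a percentage: 0.0000157248 × 100 = 0.00157%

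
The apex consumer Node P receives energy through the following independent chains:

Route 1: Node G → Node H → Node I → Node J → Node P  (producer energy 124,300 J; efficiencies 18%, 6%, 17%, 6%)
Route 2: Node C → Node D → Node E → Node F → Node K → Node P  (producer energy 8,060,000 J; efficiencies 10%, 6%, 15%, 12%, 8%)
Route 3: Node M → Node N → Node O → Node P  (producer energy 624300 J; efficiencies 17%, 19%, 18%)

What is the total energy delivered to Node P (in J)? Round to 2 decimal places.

3713.01 J

Route 1: 124300 × 0.18 × 0.06 × 0.17 × 0.06 = 13.692888 J
Route 2: 8060000 × 0.1 × 0.06 × 0.15 × 0.12 × 0.08 = 69.6384 J
Route 3: 624300 × 0.17 × 0.19 × 0.18 = 3629.6802 J
Total at Node P: 13.692888 + 69.6384 + 3629.6802 = 3713.011488 J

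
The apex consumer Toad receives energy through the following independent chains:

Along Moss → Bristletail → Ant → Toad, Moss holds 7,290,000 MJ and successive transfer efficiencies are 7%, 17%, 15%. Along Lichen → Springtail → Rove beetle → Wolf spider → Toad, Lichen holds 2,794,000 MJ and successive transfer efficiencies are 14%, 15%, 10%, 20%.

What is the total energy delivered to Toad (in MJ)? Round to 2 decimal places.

Via Moss: 7290000 × 0.07 × 0.17 × 0.15 = 13012.65 MJ
Via Lichen: 2794000 × 0.14 × 0.15 × 0.1 × 0.2 = 1173.48 MJ
Total at Toad: 13012.65 + 1173.48 = 14186.13 MJ

14186.13 MJ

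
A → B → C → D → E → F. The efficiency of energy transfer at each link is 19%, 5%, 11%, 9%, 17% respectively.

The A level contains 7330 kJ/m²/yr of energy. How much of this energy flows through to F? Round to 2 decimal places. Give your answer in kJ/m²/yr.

B: 7330 × 0.19 = 1392.7 kJ/m²/yr
C: 1392.7 × 0.05 = 69.635 kJ/m²/yr
D: 69.635 × 0.11 = 7.65985 kJ/m²/yr
E: 7.65985 × 0.09 = 0.6893865 kJ/m²/yr
F: 0.6893865 × 0.17 = 0.117195705 kJ/m²/yr

0.12 kJ/m²/yr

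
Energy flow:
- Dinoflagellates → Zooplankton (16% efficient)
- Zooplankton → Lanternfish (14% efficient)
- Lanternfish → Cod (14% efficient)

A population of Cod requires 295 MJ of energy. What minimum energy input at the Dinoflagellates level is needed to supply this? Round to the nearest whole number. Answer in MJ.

Cumulative transfer efficiency: 0.16 × 0.14 × 0.14 = 0.003136
Dinoflagellates energy = 295 / 0.003136 = 94069 MJ

94069 MJ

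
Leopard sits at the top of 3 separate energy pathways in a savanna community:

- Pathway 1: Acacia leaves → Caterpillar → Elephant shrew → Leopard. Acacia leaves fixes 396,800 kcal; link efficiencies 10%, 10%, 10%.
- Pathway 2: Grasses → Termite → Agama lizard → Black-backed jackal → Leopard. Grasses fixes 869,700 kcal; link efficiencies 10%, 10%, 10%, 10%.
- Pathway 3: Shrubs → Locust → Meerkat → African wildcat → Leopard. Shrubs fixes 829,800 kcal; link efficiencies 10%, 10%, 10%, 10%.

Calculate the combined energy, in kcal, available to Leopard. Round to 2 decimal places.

566.75 kcal

Pathway 1: 396800 × 0.1 × 0.1 × 0.1 = 396.8 kcal
Pathway 2: 869700 × 0.1 × 0.1 × 0.1 × 0.1 = 86.97 kcal
Pathway 3: 829800 × 0.1 × 0.1 × 0.1 × 0.1 = 82.98 kcal
Total at Leopard: 396.8 + 86.97 + 82.98 = 566.75 kcal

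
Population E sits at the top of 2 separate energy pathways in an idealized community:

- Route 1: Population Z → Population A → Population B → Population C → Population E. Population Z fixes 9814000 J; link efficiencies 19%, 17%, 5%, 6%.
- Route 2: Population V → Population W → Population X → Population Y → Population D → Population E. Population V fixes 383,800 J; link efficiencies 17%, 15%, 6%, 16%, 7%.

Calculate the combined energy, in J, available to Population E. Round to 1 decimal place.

Route 1: 9814000 × 0.19 × 0.17 × 0.05 × 0.06 = 950.9766 J
Route 2: 383800 × 0.17 × 0.15 × 0.06 × 0.16 × 0.07 = 6.5767968 J
Total at Population E: 950.9766 + 6.5767968 = 957.5533968 J

957.6 J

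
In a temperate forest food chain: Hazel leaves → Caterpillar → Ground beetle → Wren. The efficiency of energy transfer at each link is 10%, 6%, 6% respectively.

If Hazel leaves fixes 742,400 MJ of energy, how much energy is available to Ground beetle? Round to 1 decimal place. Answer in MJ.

Caterpillar: 742400 × 0.1 = 74240 MJ
Ground beetle: 74240 × 0.06 = 4454.4 MJ

4454.4 MJ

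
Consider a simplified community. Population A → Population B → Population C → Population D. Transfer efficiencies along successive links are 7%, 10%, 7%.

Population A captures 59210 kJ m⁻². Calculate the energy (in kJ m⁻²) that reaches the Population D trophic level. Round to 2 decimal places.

29.01 kJ m⁻²

Population B: 59210 × 0.07 = 4144.7 kJ m⁻²
Population C: 4144.7 × 0.1 = 414.47 kJ m⁻²
Population D: 414.47 × 0.07 = 29.0129 kJ m⁻²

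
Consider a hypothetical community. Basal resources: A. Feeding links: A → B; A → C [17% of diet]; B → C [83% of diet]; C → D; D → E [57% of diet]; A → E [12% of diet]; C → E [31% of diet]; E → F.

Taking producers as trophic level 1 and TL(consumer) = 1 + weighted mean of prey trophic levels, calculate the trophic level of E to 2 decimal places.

4.18

B: 1 + 1 = 2
C: 1 + (0.17×1 + 0.83×2) = 2.83
D: 1 + 2.83 = 3.83
E: 1 + (0.57×3.83 + 0.12×1 + 0.31×2.83) = 4.1804
F: 1 + 4.1804 = 5.1804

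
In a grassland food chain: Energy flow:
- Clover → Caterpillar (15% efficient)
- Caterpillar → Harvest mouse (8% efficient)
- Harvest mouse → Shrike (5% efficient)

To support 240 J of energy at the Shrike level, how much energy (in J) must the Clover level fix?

400000 J

Cumulative transfer efficiency: 0.15 × 0.08 × 0.05 = 0.0006
Clover energy = 240 / 0.0006 = 400000 J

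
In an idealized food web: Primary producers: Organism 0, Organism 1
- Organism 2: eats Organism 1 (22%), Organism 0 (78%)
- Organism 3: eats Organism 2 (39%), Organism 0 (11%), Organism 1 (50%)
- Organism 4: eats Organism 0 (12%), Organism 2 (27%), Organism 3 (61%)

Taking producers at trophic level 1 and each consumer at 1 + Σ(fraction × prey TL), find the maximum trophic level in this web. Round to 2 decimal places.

Organism 2: 1 + (0.22×1 + 0.78×1) = 2
Organism 3: 1 + (0.39×2 + 0.11×1 + 0.5×1) = 2.39
Organism 4: 1 + (0.12×1 + 0.27×2 + 0.61×2.39) = 3.1179

3.12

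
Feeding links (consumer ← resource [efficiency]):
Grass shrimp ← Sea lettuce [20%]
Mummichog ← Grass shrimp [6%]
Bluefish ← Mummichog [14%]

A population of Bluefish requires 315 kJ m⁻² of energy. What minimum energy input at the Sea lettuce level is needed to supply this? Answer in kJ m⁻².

Cumulative transfer efficiency: 0.2 × 0.06 × 0.14 = 0.00168
Sea lettuce energy = 315 / 0.00168 = 187500 kJ m⁻²

187500 kJ m⁻²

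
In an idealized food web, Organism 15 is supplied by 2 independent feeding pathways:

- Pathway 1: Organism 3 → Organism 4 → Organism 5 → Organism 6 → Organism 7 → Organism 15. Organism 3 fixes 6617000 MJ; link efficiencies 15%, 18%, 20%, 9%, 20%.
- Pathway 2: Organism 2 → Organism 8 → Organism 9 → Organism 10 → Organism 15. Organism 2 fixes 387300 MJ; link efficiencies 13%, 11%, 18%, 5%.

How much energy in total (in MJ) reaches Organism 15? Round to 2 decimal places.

693.02 MJ

Pathway 1: 6617000 × 0.15 × 0.18 × 0.2 × 0.09 × 0.2 = 643.1724 MJ
Pathway 2: 387300 × 0.13 × 0.11 × 0.18 × 0.05 = 49.84551 MJ
Total at Organism 15: 643.1724 + 49.84551 = 693.01791 MJ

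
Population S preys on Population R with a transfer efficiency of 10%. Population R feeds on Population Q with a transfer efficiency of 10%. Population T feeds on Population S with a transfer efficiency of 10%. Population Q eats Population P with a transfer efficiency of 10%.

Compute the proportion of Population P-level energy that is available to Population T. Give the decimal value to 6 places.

Product of link efficiencies: 0.1 × 0.1 × 0.1 × 0.1 = 0.0001

0.000100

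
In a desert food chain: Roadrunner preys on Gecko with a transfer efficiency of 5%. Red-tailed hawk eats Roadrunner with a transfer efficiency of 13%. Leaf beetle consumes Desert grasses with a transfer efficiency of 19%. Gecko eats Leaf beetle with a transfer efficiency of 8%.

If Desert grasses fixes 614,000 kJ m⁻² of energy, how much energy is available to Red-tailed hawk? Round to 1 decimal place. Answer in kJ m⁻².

Leaf beetle: 614000 × 0.19 = 116660 kJ m⁻²
Gecko: 116660 × 0.08 = 9332.8 kJ m⁻²
Roadrunner: 9332.8 × 0.05 = 466.64 kJ m⁻²
Red-tailed hawk: 466.64 × 0.13 = 60.6632 kJ m⁻²

60.7 kJ m⁻²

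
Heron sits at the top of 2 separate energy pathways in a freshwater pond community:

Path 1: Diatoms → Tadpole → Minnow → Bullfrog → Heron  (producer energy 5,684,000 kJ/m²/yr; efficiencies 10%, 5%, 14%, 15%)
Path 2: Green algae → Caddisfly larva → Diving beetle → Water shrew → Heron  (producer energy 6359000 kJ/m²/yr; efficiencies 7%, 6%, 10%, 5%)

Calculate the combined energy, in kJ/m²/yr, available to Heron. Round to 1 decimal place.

730.4 kJ/m²/yr

Path 1: 5684000 × 0.1 × 0.05 × 0.14 × 0.15 = 596.82 kJ/m²/yr
Path 2: 6359000 × 0.07 × 0.06 × 0.1 × 0.05 = 133.539 kJ/m²/yr
Total at Heron: 596.82 + 133.539 = 730.359 kJ/m²/yr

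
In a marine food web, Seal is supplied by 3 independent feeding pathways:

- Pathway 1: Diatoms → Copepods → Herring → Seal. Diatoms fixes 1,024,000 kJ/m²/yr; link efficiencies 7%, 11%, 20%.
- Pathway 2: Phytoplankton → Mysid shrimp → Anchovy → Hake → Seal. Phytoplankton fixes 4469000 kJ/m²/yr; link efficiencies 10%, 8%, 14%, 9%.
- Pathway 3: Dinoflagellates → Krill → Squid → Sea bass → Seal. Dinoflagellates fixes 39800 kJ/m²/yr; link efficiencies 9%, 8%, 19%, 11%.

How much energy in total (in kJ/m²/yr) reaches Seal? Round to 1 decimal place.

2033.4 kJ/m²/yr

Pathway 1: 1024000 × 0.07 × 0.11 × 0.2 = 1576.96 kJ/m²/yr
Pathway 2: 4469000 × 0.1 × 0.08 × 0.14 × 0.09 = 450.4752 kJ/m²/yr
Pathway 3: 39800 × 0.09 × 0.08 × 0.19 × 0.11 = 5.989104 kJ/m²/yr
Total at Seal: 1576.96 + 450.4752 + 5.989104 = 2033.424304 kJ/m²/yr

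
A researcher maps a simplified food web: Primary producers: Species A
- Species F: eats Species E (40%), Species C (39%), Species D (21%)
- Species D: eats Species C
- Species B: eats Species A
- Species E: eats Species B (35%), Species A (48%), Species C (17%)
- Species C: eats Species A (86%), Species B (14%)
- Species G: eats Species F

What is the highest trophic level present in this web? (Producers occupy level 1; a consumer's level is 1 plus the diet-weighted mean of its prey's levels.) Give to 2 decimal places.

Species B: 1 + 1 = 2
Species C: 1 + (0.86×1 + 0.14×2) = 2.14
Species D: 1 + 2.14 = 3.14
Species E: 1 + (0.35×2 + 0.48×1 + 0.17×2.14) = 2.5438
Species F: 1 + (0.4×2.5438 + 0.39×2.14 + 0.21×3.14) = 3.51152
Species G: 1 + 3.51152 = 4.51152

4.51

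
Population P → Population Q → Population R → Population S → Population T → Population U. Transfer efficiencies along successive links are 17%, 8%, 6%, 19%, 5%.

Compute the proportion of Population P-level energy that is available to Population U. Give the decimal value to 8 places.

Product of link efficiencies: 0.17 × 0.08 × 0.06 × 0.19 × 0.05 = 0.000007752

0.00000775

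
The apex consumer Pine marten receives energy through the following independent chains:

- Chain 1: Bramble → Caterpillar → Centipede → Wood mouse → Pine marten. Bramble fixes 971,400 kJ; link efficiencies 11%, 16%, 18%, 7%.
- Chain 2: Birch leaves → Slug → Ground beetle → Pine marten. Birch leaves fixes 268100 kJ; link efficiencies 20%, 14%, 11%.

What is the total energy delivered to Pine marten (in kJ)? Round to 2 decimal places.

Chain 1: 971400 × 0.11 × 0.16 × 0.18 × 0.07 = 215.417664 kJ
Chain 2: 268100 × 0.2 × 0.14 × 0.11 = 825.748 kJ
Total at Pine marten: 215.417664 + 825.748 = 1041.165664 kJ

1041.17 kJ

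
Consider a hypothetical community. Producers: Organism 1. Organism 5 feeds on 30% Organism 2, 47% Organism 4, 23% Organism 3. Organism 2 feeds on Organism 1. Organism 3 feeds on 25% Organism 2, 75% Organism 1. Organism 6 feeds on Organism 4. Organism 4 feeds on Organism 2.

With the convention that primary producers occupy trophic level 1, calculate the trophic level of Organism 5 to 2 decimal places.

3.53

Organism 2: 1 + 1 = 2
Organism 3: 1 + (0.25×2 + 0.75×1) = 2.25
Organism 4: 1 + 2 = 3
Organism 5: 1 + (0.3×2 + 0.47×3 + 0.23×2.25) = 3.5275
Organism 6: 1 + 3 = 4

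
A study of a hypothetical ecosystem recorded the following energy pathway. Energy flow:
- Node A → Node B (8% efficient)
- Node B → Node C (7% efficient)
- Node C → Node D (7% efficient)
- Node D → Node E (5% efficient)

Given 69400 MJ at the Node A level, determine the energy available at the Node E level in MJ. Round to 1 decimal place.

Node B: 69400 × 0.08 = 5552 MJ
Node C: 5552 × 0.07 = 388.64 MJ
Node D: 388.64 × 0.07 = 27.2048 MJ
Node E: 27.2048 × 0.05 = 1.36024 MJ

1.4 MJ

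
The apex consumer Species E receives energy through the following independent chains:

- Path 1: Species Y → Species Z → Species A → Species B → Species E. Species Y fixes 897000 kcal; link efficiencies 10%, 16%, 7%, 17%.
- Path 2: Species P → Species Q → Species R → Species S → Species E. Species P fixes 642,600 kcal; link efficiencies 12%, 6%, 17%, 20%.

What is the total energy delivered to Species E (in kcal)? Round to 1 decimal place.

Path 1: 897000 × 0.1 × 0.16 × 0.07 × 0.17 = 170.7888 kcal
Path 2: 642600 × 0.12 × 0.06 × 0.17 × 0.2 = 157.30848 kcal
Total at Species E: 170.7888 + 157.30848 = 328.09728 kcal

328.1 kcal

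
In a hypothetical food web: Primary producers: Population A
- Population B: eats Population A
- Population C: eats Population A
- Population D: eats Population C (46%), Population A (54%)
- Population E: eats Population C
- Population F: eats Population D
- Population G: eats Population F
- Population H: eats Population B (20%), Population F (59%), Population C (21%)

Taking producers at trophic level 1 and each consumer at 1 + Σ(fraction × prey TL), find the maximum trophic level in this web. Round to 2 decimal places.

Population B: 1 + 1 = 2
Population C: 1 + 1 = 2
Population D: 1 + (0.46×2 + 0.54×1) = 2.46
Population E: 1 + 2 = 3
Population F: 1 + 2.46 = 3.46
Population G: 1 + 3.46 = 4.46
Population H: 1 + (0.2×2 + 0.59×3.46 + 0.21×2) = 3.8614

4.46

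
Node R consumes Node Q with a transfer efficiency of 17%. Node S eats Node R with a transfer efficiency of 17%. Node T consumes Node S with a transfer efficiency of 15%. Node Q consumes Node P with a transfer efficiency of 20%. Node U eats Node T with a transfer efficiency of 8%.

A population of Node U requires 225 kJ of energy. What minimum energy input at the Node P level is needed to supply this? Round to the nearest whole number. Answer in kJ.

3243945 kJ

Cumulative transfer efficiency: 0.2 × 0.17 × 0.17 × 0.15 × 0.08 = 0.00006936
Node P energy = 225 / 0.00006936 = 3243945 kJ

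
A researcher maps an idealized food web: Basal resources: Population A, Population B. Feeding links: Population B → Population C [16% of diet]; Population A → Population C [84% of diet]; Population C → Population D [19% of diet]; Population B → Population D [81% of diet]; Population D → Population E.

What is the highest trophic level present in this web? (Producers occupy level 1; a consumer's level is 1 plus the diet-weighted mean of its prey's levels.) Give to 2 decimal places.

3.19

Population C: 1 + (0.16×1 + 0.84×1) = 2
Population D: 1 + (0.19×2 + 0.81×1) = 2.19
Population E: 1 + 2.19 = 3.19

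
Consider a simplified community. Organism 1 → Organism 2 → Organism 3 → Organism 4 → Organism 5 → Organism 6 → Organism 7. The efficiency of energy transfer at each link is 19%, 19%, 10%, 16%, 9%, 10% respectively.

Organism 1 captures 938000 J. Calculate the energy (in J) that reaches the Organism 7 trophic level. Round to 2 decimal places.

Organism 2: 938000 × 0.19 = 178220 J
Organism 3: 178220 × 0.19 = 33861.8 J
Organism 4: 33861.8 × 0.1 = 3386.18 J
Organism 5: 3386.18 × 0.16 = 541.7888 J
Organism 6: 541.7888 × 0.09 = 48.760992 J
Organism 7: 48.760992 × 0.1 = 4.8760992 J

4.88 J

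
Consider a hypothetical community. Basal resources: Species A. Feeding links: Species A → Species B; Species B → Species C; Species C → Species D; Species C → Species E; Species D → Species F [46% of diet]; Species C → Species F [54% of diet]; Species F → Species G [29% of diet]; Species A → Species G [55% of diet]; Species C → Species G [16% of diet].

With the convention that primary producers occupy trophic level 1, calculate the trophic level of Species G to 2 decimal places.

3.32

Species B: 1 + 1 = 2
Species C: 1 + 2 = 3
Species D: 1 + 3 = 4
Species E: 1 + 3 = 4
Species F: 1 + (0.46×4 + 0.54×3) = 4.46
Species G: 1 + (0.29×4.46 + 0.55×1 + 0.16×3) = 3.3234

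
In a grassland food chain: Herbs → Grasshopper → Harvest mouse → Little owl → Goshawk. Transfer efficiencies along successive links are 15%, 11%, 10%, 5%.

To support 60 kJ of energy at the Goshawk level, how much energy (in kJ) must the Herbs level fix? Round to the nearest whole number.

727273 kJ

Cumulative transfer efficiency: 0.15 × 0.11 × 0.1 × 0.05 = 0.0000825
Herbs energy = 60 / 0.0000825 = 727273 kJ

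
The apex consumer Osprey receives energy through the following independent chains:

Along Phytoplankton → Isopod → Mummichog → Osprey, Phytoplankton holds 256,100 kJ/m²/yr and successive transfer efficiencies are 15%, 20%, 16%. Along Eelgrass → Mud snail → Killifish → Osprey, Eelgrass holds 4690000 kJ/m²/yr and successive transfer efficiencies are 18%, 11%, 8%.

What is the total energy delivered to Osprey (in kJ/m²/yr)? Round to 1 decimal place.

Via Phytoplankton: 256100 × 0.15 × 0.2 × 0.16 = 1229.28 kJ/m²/yr
Via Eelgrass: 4690000 × 0.18 × 0.11 × 0.08 = 7428.96 kJ/m²/yr
Total at Osprey: 1229.28 + 7428.96 = 8658.24 kJ/m²/yr

8658.2 kJ/m²/yr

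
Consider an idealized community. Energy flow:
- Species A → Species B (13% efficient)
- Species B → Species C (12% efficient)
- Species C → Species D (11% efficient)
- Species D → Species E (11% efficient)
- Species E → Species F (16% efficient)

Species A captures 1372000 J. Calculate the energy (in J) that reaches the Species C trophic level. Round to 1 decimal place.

Species B: 1372000 × 0.13 = 178360 J
Species C: 178360 × 0.12 = 21403.2 J

21403.2 J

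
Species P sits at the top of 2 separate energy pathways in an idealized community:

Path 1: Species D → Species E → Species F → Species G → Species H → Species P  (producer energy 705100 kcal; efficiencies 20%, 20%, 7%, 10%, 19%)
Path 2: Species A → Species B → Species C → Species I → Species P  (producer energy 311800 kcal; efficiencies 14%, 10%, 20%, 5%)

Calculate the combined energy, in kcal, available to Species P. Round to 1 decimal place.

Path 1: 705100 × 0.2 × 0.2 × 0.07 × 0.1 × 0.19 = 37.51132 kcal
Path 2: 311800 × 0.14 × 0.1 × 0.2 × 0.05 = 43.652 kcal
Total at Species P: 37.51132 + 43.652 = 81.16332 kcal

81.2 kcal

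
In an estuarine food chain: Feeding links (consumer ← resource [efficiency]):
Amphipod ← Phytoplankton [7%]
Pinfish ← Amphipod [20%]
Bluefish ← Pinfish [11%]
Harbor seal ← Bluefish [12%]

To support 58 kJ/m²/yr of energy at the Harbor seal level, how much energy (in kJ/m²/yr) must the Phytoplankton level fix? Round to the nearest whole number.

313853 kJ/m²/yr

Cumulative transfer efficiency: 0.07 × 0.2 × 0.11 × 0.12 = 0.0001848
Phytoplankton energy = 58 / 0.0001848 = 313853 kJ/m²/yr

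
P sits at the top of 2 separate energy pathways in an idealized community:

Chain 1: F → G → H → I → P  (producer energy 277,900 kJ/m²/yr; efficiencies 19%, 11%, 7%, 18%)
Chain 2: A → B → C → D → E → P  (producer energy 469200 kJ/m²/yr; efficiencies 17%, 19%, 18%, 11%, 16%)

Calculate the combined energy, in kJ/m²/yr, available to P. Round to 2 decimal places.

121.19 kJ/m²/yr

Chain 1: 277900 × 0.19 × 0.11 × 0.07 × 0.18 = 73.182186 kJ/m²/yr
Chain 2: 469200 × 0.17 × 0.19 × 0.18 × 0.11 × 0.16 = 48.01154688 kJ/m²/yr
Total at P: 73.182186 + 48.01154688 = 121.19373288 kJ/m²/yr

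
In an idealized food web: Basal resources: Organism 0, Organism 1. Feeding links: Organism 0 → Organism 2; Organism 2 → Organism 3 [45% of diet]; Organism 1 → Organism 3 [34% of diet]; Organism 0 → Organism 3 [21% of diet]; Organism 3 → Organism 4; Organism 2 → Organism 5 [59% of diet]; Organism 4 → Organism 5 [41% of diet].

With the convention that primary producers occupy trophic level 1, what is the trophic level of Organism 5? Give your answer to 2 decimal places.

3.59

Organism 2: 1 + 1 = 2
Organism 3: 1 + (0.45×2 + 0.34×1 + 0.21×1) = 2.45
Organism 4: 1 + 2.45 = 3.45
Organism 5: 1 + (0.59×2 + 0.41×3.45) = 3.5945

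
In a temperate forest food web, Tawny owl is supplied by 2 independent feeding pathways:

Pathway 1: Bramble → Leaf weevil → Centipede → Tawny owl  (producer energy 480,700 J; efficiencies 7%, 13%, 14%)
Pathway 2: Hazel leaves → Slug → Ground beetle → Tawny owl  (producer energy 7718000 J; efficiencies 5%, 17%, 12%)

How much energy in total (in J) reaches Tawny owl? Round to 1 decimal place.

Pathway 1: 480700 × 0.07 × 0.13 × 0.14 = 612.4118 J
Pathway 2: 7718000 × 0.05 × 0.17 × 0.12 = 7872.36 J
Total at Tawny owl: 612.4118 + 7872.36 = 8484.7718 J

8484.8 J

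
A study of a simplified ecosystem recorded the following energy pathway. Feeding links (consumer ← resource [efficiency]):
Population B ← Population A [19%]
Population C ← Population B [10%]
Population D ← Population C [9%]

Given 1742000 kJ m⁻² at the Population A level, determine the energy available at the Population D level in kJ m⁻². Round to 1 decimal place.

Population B: 1742000 × 0.19 = 330980 kJ m⁻²
Population C: 330980 × 0.1 = 33098 kJ m⁻²
Population D: 33098 × 0.09 = 2978.82 kJ m⁻²

2978.8 kJ m⁻²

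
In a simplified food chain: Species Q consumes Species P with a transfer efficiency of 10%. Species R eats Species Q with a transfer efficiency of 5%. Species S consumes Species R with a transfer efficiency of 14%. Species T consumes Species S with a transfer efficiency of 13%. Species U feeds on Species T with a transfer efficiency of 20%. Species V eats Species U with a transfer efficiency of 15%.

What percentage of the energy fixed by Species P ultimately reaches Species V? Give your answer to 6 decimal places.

0.000273%

Product of link efficiencies: 0.1 × 0.05 × 0.14 × 0.13 × 0.2 × 0.15 = 0.00000273
As a percentage: 0.00000273 × 100 = 0.000273%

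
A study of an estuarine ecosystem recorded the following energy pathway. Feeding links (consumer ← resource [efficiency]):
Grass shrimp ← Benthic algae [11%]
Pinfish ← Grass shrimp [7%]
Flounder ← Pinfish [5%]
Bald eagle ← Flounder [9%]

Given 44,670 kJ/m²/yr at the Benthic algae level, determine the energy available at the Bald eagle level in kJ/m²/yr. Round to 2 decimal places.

1.55 kJ/m²/yr

Grass shrimp: 44670 × 0.11 = 4913.7 kJ/m²/yr
Pinfish: 4913.7 × 0.07 = 343.959 kJ/m²/yr
Flounder: 343.959 × 0.05 = 17.19795 kJ/m²/yr
Bald eagle: 17.19795 × 0.09 = 1.5478155 kJ/m²/yr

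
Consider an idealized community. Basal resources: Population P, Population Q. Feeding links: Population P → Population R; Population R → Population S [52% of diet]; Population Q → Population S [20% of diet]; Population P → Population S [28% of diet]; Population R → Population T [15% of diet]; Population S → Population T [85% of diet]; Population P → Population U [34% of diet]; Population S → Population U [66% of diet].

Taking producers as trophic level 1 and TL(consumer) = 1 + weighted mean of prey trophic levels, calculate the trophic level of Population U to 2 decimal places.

3.00

Population R: 1 + 1 = 2
Population S: 1 + (0.52×2 + 0.2×1 + 0.28×1) = 2.52
Population T: 1 + (0.15×2 + 0.85×2.52) = 3.442
Population U: 1 + (0.34×1 + 0.66×2.52) = 3.0032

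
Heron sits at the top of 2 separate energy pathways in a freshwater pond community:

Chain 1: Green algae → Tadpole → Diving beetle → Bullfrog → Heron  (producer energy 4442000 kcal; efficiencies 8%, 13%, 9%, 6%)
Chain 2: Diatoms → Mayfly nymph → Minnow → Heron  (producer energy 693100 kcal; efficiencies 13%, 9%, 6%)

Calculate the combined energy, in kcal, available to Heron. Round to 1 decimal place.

Chain 1: 4442000 × 0.08 × 0.13 × 0.09 × 0.06 = 249.46272 kcal
Chain 2: 693100 × 0.13 × 0.09 × 0.06 = 486.5562 kcal
Total at Heron: 249.46272 + 486.5562 = 736.01892 kcal

736.0 kcal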